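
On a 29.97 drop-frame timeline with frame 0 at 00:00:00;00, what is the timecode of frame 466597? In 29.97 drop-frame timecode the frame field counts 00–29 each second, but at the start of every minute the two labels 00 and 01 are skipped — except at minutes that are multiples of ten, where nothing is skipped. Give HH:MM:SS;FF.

04:19:28;25

Each 10-minute DF block holds 10 × 60 × 30 − 9 × 2 = 17982 frames. 466597 ÷ 17982 → 25 full blocks, remainder 17047.
Within the partial block the first minute is 1800 frames and each further minute 1798, so 9 further minute boundaries passed. Total skipped labels = 18 × 25 + 2 × 9 = 468.
Non-drop label index = 466597 + 468 = 467065; at 30 labels/s that is 04:19:28:25, i.e. DF 04:19:28;25.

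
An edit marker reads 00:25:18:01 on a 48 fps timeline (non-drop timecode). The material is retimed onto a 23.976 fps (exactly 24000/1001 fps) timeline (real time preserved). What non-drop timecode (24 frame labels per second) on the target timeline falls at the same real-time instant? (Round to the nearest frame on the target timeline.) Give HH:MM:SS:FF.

00:25:16:12

Source frame index: (0×3600 + 25×60 + 18) × 48 + 1 = 72865.
Real time: 72865 / (48) = 72865/48 s.
Target frame: (72865/48) × (24000/1001) = 2802500/77 ≈ 36396.104 → 36396.
At 24 labels/s: frame 36396 → 00:25:16:12.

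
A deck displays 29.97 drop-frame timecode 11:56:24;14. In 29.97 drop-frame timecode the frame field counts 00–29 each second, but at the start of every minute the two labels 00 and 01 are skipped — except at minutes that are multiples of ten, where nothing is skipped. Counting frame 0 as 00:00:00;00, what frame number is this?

1288244

As if non-drop at 30 labels/s: (11 × 3600 + 56 × 60 + 24) × 30 + 14 = 1289534.
Minute boundaries passed: 716; those not divisible by 10: 716 − 71 = 645; dropped labels = 2 × 645 = 1290.
Actual frame index = 1289534 − 1290 = 1288244.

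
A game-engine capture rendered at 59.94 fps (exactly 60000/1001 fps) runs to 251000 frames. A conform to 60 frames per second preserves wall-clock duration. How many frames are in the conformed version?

Target frames = source frames × (target rate / source rate) = 251000 × (60)/(60000/1001) = 251000 × 1001/1000 = 251251.

251251 frames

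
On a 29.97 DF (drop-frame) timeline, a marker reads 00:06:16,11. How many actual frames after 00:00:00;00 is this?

As if non-drop at 30 labels/s: (0 × 3600 + 6 × 60 + 16) × 30 + 11 = 11291.
Minute boundaries passed: 6; those not divisible by 10: 6 − 0 = 6; dropped labels = 2 × 6 = 12.
Actual frame index = 11291 − 12 = 11279.

11279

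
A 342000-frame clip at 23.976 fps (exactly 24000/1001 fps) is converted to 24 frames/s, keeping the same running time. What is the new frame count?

342342 frames

Target frames = source frames × (target rate / source rate) = 342000 × (24)/(24000/1001) = 342000 × 1001/1000 = 342342.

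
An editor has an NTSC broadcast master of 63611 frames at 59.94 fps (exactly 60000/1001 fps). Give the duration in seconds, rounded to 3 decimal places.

1061.244 seconds

Running time = 63611 × 1001/60000 = 63674611/60000 s ≈ 1061.244 s.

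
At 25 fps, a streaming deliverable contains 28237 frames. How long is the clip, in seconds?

Running time = 28237 / (25) = 1129.48 s.

1129.48 seconds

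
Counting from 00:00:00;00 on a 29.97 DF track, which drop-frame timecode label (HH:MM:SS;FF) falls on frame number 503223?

04:39:50;27

Ten DF minutes hold 17982 frames, so frame 503223 lies in block 27 (frames 485514–503495) with 17709 frames into that block.
The block's first minute is 1800 frames and the rest 1798 each; 17709 frames reaches minute 9, so 27 × 18 + 9 × 2 = 504 labels have been skipped so far.
Adding those back, label number 503223 + 504 = 503727 at 30 labels/s is 16790 s + 27 f = 4 h 39 min 50 s frame 27, i.e. 04:39:50;27.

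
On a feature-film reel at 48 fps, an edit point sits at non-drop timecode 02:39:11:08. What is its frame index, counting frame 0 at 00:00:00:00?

Total seconds to the label: (2 × 3600 + 39 × 60 + 11) = 9551.
Frame index = 9551 × 48 + 8 = 458456.

458456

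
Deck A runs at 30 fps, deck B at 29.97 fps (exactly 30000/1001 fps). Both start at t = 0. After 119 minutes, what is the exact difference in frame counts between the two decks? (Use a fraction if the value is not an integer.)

30600/143 frames

119 min = 7140 s.
A emits 30 × 7140 = 214200 frames; B emits 30000/1001 × 7140 = 30600000/143.
Difference = 30600/143 frames (≈ 213.9860); B is behind A.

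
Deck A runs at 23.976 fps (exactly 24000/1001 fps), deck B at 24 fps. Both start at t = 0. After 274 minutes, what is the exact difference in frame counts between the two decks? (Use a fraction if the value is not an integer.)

274 min = 16440 s.
A emits 24000/1001 × 16440 = 394560000/1001 frames; B emits 24 × 16440 = 394560.
Difference = 394560/1001 frames (≈ 394.1658); B is ahead of A.

394560/1001 frames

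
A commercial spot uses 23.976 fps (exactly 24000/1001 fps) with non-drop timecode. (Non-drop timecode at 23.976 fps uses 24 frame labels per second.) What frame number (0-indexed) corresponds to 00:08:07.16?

Total seconds to the label: (0 × 3600 + 8 × 60 + 7) = 487.
Frame index = 487 × 24 + 16 = 11704.

frame 11704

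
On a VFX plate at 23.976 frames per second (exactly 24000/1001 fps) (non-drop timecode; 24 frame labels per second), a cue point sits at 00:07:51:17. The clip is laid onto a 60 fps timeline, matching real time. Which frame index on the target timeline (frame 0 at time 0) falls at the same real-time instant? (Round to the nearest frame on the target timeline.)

frame 28331

Source frame index: (0×3600 + 7×60 + 51) × 24 + 17 = 11321.
Real time: 11321 / (24000/1001) = 11332321/24000 s.
Target frame: (11332321/24000) × (60) = 11332321/400 ≈ 28330.803 → 28331.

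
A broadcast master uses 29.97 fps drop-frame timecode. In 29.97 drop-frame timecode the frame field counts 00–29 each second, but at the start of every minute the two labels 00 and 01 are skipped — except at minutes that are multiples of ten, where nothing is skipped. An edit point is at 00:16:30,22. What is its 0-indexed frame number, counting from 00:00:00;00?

As if non-drop at 30 labels/s: (0 × 3600 + 16 × 60 + 30) × 30 + 22 = 29722.
Minute boundaries passed: 16; those not divisible by 10: 16 − 1 = 15; dropped labels = 2 × 15 = 30.
Actual frame index = 29722 − 30 = 29692.

29692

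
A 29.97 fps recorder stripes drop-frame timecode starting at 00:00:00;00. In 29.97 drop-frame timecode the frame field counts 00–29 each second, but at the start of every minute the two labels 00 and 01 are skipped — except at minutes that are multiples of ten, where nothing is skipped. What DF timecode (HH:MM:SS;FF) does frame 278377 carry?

Ten DF minutes hold 17982 frames, so frame 278377 lies in block 15 (frames 269730–287711) with 8647 frames into that block.
The block's first minute is 1800 frames and the rest 1798 each; 8647 frames reaches minute 4, so 15 × 18 + 4 × 2 = 278 labels have been skipped so far.
Adding those back, label number 278377 + 278 = 278655 at 30 labels/s is 9288 s + 15 f = 2 h 34 min 48 s frame 15, i.e. 02:34:48;15.

02:34:48;15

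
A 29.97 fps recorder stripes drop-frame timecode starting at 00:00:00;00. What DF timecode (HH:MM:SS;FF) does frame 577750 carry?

Ten DF minutes hold 17982 frames, so frame 577750 lies in block 32 (frames 575424–593405) with 2326 frames into that block.
The block's first minute is 1800 frames and the rest 1798 each; 2326 frames reaches minute 1, so 32 × 18 + 1 × 2 = 578 labels have been skipped so far.
Adding those back, label number 577750 + 578 = 578328 at 30 labels/s is 19277 s + 18 f = 5 h 21 min 17 s frame 18, i.e. 05:21:17;18.

05:21:17;18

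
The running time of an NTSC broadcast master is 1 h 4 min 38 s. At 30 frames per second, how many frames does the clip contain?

1 h 4 min 38 s = 3878 s.
Frames = 3878 × 30 = 116340.

116340 frames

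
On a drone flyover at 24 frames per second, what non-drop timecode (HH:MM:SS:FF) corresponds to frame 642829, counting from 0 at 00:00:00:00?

07:26:24:13

642829 ÷ 24 = 26784 full seconds, remainder 13 frames.
26784 s = 7 h 26 min 24 s.
Timecode: 07:26:24:13.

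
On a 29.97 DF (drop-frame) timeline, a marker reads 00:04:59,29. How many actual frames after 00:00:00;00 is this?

8991

Complete 10-minute blocks: 0, each 17982 frames → 0.
Remaining 4 whole minutes in the current block: 1800 + 3 × 1798 = 7194 frames.
Within the current minute: 59 × 30 + 29 − 2 = 1797 (labels ;00/;01 skipped at this minute). Total = 0 + 7194 + 1797 = 8991.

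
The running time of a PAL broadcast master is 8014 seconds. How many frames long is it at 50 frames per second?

Frames = 8014 × 50 = 400700.

400700 frames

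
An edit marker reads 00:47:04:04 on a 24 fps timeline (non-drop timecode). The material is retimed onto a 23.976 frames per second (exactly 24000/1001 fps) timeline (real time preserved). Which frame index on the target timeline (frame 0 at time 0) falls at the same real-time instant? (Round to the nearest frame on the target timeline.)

frame 67712

Source frame index: (0×3600 + 47×60 + 4) × 24 + 4 = 67780.
Real time: 67780 / (24) = 16945/6 s.
Target frame: (16945/6) × (24000/1001) = 67780000/1001 ≈ 67712.288 → 67712.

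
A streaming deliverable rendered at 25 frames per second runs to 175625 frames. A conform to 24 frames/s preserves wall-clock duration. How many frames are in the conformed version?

168600 frames

Target frames = source frames × (target rate / source rate) = 175625 × (24)/(25) = 175625 × 24/25 = 168600.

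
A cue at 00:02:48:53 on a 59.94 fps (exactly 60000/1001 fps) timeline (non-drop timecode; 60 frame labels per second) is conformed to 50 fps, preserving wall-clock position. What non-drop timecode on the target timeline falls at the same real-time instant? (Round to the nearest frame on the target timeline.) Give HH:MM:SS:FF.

00:02:49:03

Source frame index: (0×3600 + 2×60 + 48) × 60 + 53 = 10133.
Real time: 10133 / (60000/1001) = 10143133/60000 s.
Target frame: (10143133/60000) × (50) = 10143133/1200 ≈ 8452.611 → 8453.
At 50 labels/s: frame 8453 → 00:02:49:03.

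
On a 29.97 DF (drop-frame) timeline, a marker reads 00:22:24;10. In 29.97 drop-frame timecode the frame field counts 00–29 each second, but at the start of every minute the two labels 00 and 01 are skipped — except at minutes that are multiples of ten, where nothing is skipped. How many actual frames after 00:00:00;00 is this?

As if non-drop at 30 labels/s: (0 × 3600 + 22 × 60 + 24) × 30 + 10 = 40330.
Minute boundaries passed: 22; those not divisible by 10: 22 − 2 = 20; dropped labels = 2 × 20 = 40.
Actual frame index = 40330 − 40 = 40290.

40290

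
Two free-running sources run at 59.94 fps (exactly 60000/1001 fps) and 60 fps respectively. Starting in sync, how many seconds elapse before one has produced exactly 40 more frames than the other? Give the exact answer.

The gap grows by |60 − 60000/1001| = 60/1001 frames per second.
Time for a 40-frame gap: 40 ÷ (60/1001) = 2002/3 s.

2002/3 seconds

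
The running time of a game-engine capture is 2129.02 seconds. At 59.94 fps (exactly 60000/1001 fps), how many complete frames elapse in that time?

Frames = 2129.02 × 60000/1001 = 127741200/1001 ≈ 127613.5864.
Complete frames: 127613.

127613 frames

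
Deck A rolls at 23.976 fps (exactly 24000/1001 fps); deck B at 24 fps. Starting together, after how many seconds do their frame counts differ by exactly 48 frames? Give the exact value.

2002 seconds

The gap grows by |24 − 24000/1001| = 24/1001 frames per second.
Time for a 48-frame gap: 48 ÷ (24/1001) = 2002 s.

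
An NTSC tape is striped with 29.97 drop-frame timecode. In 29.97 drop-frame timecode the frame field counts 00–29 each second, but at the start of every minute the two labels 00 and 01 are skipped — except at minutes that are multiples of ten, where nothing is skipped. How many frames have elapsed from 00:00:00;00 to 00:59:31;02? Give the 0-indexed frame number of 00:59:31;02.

107024

As if non-drop at 30 labels/s: (0 × 3600 + 59 × 60 + 31) × 30 + 2 = 107132.
Minute boundaries passed: 59; those not divisible by 10: 59 − 5 = 54; dropped labels = 2 × 54 = 108.
Actual frame index = 107132 − 108 = 107024.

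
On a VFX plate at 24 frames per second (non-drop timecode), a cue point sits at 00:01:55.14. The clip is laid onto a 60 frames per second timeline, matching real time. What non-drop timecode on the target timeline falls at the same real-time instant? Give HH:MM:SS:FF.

00:01:55:35

Source frame index: (0×3600 + 1×60 + 55) × 24 + 14 = 2774.
Real time: 2774 / (24) = 1387/12 s.
Target frame: (1387/12) × (60) = 6935.
At 60 labels/s: frame 6935 → 00:01:55:35.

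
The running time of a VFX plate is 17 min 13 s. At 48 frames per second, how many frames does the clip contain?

17 min 13 s = 1033 s.
Frames = 1033 × 48 = 49584.

49584 frames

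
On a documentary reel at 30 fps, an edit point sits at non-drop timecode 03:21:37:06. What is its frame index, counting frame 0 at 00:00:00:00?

Total seconds to the label: (3 × 3600 + 21 × 60 + 37) = 12097.
Frame index = 12097 × 30 + 6 = 362916.

362916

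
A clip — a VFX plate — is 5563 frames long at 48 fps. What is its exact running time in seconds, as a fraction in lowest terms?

5563/48 seconds

Running time = 5563 ÷ (48) = 5563 × 1/48 = 5563/48 s.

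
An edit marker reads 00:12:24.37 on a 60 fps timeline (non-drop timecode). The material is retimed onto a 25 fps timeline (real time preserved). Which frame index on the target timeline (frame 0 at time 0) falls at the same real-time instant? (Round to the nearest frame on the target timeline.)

Source frame index: (0×3600 + 12×60 + 24) × 60 + 37 = 44677.
Real time: 44677 / (60) = 44677/60 s.
Target frame: (44677/60) × (25) = 223385/12 ≈ 18615.417 → 18615.

frame 18615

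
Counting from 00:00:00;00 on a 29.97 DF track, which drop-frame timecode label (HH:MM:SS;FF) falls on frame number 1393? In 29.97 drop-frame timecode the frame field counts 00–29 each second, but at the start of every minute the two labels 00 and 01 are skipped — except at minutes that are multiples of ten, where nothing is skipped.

Each 10-minute DF block holds 10 × 60 × 30 − 9 × 2 = 17982 frames. 1393 ÷ 17982 → 0 full blocks, remainder 1393.
Within the partial block the first minute is 1800 frames and each further minute 1798, so 0 further minute boundaries passed. Total skipped labels = 18 × 0 + 2 × 0 = 0.
Non-drop label index = 1393 + 0 = 1393; at 30 labels/s that is 00:00:46:13, i.e. DF 00:00:46;13.

00:00:46;13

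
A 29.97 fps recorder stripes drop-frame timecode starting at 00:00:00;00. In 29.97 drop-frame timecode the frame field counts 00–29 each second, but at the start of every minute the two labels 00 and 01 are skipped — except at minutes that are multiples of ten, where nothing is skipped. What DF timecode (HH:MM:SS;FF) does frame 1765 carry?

00:00:58;25

Ten DF minutes hold 17982 frames, so frame 1765 lies in block 0 (frames 0–17981) with 1765 frames into that block.
The block's first minute is 1800 frames and the rest 1798 each; 1765 frames reaches minute 0, so 0 × 18 + 0 × 2 = 0 labels have been skipped so far.
Adding those back, label number 1765 + 0 = 1765 at 30 labels/s is 58 s + 25 f = 0 h 0 min 58 s frame 25, i.e. 00:00:58;25.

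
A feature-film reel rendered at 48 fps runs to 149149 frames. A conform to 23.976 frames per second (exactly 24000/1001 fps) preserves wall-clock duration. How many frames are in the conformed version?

Target frames = source frames × (target rate / source rate) = 149149 × (24000/1001)/(48) = 149149 × 500/1001 = 74500.

74500 frames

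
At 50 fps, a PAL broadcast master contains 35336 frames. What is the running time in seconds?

Running time = 35336 / (50) = 706.72 s.

706.72 seconds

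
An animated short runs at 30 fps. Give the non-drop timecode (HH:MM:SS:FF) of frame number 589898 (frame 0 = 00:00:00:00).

05:27:43:08

589898 ÷ 30 = 19663 full seconds, remainder 8 frames.
19663 s = 5 h 27 min 43 s.
Timecode: 05:27:43:08.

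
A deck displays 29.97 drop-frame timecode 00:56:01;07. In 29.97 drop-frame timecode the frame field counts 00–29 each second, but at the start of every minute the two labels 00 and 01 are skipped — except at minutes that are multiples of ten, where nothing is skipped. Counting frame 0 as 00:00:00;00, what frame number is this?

As if non-drop at 30 labels/s: (0 × 3600 + 56 × 60 + 1) × 30 + 7 = 100837.
Minute boundaries passed: 56; those not divisible by 10: 56 − 5 = 51; dropped labels = 2 × 51 = 102.
Actual frame index = 100837 − 102 = 100735.

100735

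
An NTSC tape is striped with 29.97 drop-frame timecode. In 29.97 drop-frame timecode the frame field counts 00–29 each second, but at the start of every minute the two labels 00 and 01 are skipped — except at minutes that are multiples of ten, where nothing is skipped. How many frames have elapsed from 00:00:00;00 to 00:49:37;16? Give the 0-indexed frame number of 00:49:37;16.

89236

Complete 10-minute blocks: 4, each 17982 frames → 71928.
Remaining 9 whole minutes in the current block: 1800 + 8 × 1798 = 16184 frames.
Within the current minute: 37 × 30 + 16 − 2 = 1124 (labels ;00/;01 skipped at this minute). Total = 71928 + 16184 + 1124 = 89236.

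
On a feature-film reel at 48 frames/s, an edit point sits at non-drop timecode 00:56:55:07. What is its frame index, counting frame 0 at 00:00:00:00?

Total seconds to the label: (0 × 3600 + 56 × 60 + 55) = 3415.
Frame index = 3415 × 48 + 7 = 163927.

163927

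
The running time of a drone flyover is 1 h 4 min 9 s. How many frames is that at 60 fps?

1 h 4 min 9 s = 3849 s.
Frames = 3849 × 60 = 230940.

230940 frames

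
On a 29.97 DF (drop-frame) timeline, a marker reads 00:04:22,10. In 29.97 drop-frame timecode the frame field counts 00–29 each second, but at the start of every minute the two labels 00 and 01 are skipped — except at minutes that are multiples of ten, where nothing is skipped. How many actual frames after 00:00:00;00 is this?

Complete 10-minute blocks: 0, each 17982 frames → 0.
Remaining 4 whole minutes in the current block: 1800 + 3 × 1798 = 7194 frames.
Within the current minute: 22 × 30 + 10 − 2 = 668 (labels ;00/;01 skipped at this minute). Total = 0 + 7194 + 668 = 7862.

7862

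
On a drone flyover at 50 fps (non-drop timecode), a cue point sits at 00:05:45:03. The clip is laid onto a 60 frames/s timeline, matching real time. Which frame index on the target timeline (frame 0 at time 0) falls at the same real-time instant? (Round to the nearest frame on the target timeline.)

Source frame index: (0×3600 + 5×60 + 45) × 50 + 3 = 17253.
Real time: 17253 / (50) = 17253/50 s.
Target frame: (17253/50) × (60) = 103518/5 ≈ 20703.600 → 20704.

frame 20704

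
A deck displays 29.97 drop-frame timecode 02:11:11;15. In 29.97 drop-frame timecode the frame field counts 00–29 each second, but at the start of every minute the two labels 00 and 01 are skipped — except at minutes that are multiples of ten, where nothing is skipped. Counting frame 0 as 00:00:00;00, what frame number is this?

235909

As if non-drop at 30 labels/s: (2 × 3600 + 11 × 60 + 11) × 30 + 15 = 236145.
Minute boundaries passed: 131; those not divisible by 10: 131 − 13 = 118; dropped labels = 2 × 118 = 236.
Actual frame index = 236145 − 236 = 235909.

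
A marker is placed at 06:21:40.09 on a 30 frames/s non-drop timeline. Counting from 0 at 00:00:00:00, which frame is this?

Total seconds to the label: (6 × 3600 + 21 × 60 + 40) = 22900.
Frame index = 22900 × 30 + 9 = 687009.

687009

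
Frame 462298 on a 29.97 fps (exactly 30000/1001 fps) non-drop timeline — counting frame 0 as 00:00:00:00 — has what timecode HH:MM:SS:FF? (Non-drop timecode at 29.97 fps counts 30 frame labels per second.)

04:16:49:28

462298 ÷ 30 = 15409 full seconds, remainder 28 frames.
15409 s = 4 h 16 min 49 s.
Timecode: 04:16:49:28.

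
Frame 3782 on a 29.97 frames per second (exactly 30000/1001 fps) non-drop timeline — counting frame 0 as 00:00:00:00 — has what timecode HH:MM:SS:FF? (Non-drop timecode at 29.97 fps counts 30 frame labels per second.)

00:02:06:02

3782 ÷ 30 = 126 full seconds, remainder 2 frames.
126 s = 0 h 2 min 6 s.
Timecode: 00:02:06:02.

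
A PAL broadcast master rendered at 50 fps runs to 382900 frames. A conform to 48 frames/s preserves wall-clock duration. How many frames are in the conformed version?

Target frames = source frames × (target rate / source rate) = 382900 × (48)/(50) = 382900 × 24/25 = 367584.

367584 frames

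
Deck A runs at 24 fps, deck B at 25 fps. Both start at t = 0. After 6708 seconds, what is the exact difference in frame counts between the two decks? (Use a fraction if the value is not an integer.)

A emits 24 × 6708 = 160992 frames; B emits 25 × 6708 = 167700.
Difference = 6708 frames; B is ahead of A.

6708 frames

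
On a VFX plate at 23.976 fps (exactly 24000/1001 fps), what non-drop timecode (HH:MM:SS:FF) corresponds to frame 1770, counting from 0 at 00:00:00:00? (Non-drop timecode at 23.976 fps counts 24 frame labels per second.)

1770 ÷ 24 = 73 full seconds, remainder 18 frames.
73 s = 0 h 1 min 13 s.
Timecode: 00:01:13:18.

00:01:13:18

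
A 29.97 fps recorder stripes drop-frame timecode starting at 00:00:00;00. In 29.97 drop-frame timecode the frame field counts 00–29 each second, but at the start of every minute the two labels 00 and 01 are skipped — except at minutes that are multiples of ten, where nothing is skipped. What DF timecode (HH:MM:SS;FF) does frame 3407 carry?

00:01:53;19

Each 10-minute DF block holds 10 × 60 × 30 − 9 × 2 = 17982 frames. 3407 ÷ 17982 → 0 full blocks, remainder 3407.
Within the partial block the first minute is 1800 frames and each further minute 1798, so 1 further minute boundary passed. Total skipped labels = 18 × 0 + 2 × 1 = 2.
Non-drop label index = 3407 + 2 = 3409; at 30 labels/s that is 00:01:53:19, i.e. DF 00:01:53;19.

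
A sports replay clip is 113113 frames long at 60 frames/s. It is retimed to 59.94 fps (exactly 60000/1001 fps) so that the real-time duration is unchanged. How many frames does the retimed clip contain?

113000 frames

Target frames = source frames × (target rate / source rate) = 113113 × (60000/1001)/(60) = 113113 × 1000/1001 = 113000.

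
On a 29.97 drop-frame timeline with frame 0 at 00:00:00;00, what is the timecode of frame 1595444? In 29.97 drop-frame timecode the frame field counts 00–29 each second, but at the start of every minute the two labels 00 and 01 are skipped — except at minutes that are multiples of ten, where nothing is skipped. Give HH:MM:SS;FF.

Ten DF minutes hold 17982 frames, so frame 1595444 lies in block 88 (frames 1582416–1600397) with 13028 frames into that block.
The block's first minute is 1800 frames and the rest 1798 each; 13028 frames reaches minute 7, so 88 × 18 + 7 × 2 = 1598 labels have been skipped so far.
Adding those back, label number 1595444 + 1598 = 1597042 at 30 labels/s is 53234 s + 22 f = 14 h 47 min 14 s frame 22, i.e. 14:47:14;22.

14:47:14;22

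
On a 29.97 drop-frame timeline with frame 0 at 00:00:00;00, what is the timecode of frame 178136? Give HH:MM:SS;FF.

Ten DF minutes hold 17982 frames, so frame 178136 lies in block 9 (frames 161838–179819) with 16298 frames into that block.
The block's first minute is 1800 frames and the rest 1798 each; 16298 frames reaches minute 9, so 9 × 18 + 9 × 2 = 180 labels have been skipped so far.
Adding those back, label number 178136 + 180 = 178316 at 30 labels/s is 5943 s + 26 f = 1 h 39 min 3 s frame 26, i.e. 01:39:03;26.

01:39:03;26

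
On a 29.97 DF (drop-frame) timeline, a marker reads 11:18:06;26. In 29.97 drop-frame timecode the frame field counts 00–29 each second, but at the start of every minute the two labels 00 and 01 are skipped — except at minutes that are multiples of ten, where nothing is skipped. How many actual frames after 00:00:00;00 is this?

As if non-drop at 30 labels/s: (11 × 3600 + 18 × 60 + 6) × 30 + 26 = 1220606.
Minute boundaries passed: 678; those not divisible by 10: 678 − 67 = 611; dropped labels = 2 × 611 = 1222.
Actual frame index = 1220606 − 1222 = 1219384.

1219384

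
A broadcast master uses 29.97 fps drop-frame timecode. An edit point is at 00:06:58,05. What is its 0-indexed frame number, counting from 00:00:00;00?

As if non-drop at 30 labels/s: (0 × 3600 + 6 × 60 + 58) × 30 + 5 = 12545.
Minute boundaries passed: 6; those not divisible by 10: 6 − 0 = 6; dropped labels = 2 × 6 = 12.
Actual frame index = 12545 − 12 = 12533.

12533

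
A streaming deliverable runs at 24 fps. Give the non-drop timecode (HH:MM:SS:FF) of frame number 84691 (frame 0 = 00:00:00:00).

84691 ÷ 24 = 3528 full seconds, remainder 19 frames.
3528 s = 0 h 58 min 48 s.
Timecode: 00:58:48:19.

00:58:48:19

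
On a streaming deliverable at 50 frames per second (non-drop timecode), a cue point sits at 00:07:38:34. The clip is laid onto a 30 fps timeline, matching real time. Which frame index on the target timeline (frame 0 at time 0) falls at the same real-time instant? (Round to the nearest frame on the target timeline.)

frame 13760

Source frame index: (0×3600 + 7×60 + 38) × 50 + 34 = 22934.
Real time: 22934 / (50) = 11467/25 s.
Target frame: (11467/25) × (30) = 68802/5 ≈ 13760.400 → 13760.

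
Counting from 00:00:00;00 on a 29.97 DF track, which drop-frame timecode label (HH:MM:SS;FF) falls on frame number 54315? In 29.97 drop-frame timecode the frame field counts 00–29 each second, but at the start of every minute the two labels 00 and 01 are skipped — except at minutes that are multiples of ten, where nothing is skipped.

00:30:12;09

Each 10-minute DF block holds 10 × 60 × 30 − 9 × 2 = 17982 frames. 54315 ÷ 17982 → 3 full blocks, remainder 369.
Within the partial block the first minute is 1800 frames and each further minute 1798, so 0 further minute boundaries passed. Total skipped labels = 18 × 3 + 2 × 0 = 54.
Non-drop label index = 54315 + 54 = 54369; at 30 labels/s that is 00:30:12:09, i.e. DF 00:30:12;09.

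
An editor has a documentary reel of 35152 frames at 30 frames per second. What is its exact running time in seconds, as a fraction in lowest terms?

Running time = 35152 ÷ (30) = 35152 × 1/30 = 17576/15 s.

17576/15 seconds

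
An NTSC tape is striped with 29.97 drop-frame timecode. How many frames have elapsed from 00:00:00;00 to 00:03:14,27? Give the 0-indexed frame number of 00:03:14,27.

5841

As if non-drop at 30 labels/s: (0 × 3600 + 3 × 60 + 14) × 30 + 27 = 5847.
Minute boundaries passed: 3; those not divisible by 10: 3 − 0 = 3; dropped labels = 2 × 3 = 6.
Actual frame index = 5847 − 6 = 5841.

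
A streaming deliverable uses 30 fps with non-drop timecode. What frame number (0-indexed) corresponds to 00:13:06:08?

23588

Total seconds to the label: (0 × 3600 + 13 × 60 + 6) = 786.
Frame index = 786 × 30 + 8 = 23588.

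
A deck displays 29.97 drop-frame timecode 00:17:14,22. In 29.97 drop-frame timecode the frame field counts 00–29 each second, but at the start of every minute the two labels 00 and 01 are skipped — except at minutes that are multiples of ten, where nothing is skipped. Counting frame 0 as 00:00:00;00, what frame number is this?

31010

Complete 10-minute blocks: 1, each 17982 frames → 17982.
Remaining 7 whole minutes in the current block: 1800 + 6 × 1798 = 12588 frames.
Within the current minute: 14 × 30 + 22 − 2 = 440 (labels ;00/;01 skipped at this minute). Total = 17982 + 12588 + 440 = 31010.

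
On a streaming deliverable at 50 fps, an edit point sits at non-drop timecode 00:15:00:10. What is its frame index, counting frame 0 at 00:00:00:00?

45010

Total seconds to the label: (0 × 3600 + 15 × 60 + 0) = 900.
Frame index = 900 × 50 + 10 = 45010.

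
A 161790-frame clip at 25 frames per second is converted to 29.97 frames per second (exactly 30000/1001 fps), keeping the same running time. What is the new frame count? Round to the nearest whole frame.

Frames at target rate = 161790 × (30000/1001) / (25) = 194148000/1001 ≈ 193954.046.
Nearest whole frame: 193954.

193954 frames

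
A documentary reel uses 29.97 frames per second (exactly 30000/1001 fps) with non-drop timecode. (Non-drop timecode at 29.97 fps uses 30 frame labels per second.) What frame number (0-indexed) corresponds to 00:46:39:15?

Total seconds to the label: (0 × 3600 + 46 × 60 + 39) = 2799.
Frame index = 2799 × 30 + 15 = 83985.

frame 83985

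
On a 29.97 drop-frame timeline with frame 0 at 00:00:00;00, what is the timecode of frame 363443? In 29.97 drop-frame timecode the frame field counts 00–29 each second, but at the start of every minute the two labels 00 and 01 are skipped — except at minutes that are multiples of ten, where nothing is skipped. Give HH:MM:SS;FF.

03:22:06;27

Ten DF minutes hold 17982 frames, so frame 363443 lies in block 20 (frames 359640–377621) with 3803 frames into that block.
The block's first minute is 1800 frames and the rest 1798 each; 3803 frames reaches minute 2, so 20 × 18 + 2 × 2 = 364 labels have been skipped so far.
Adding those back, label number 363443 + 364 = 363807 at 30 labels/s is 12126 s + 27 f = 3 h 22 min 6 s frame 27, i.e. 03:22:06;27.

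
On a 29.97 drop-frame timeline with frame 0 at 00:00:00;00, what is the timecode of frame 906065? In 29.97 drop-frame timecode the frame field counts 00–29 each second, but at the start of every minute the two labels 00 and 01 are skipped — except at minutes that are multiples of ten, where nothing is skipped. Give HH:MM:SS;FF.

Each 10-minute DF block holds 10 × 60 × 30 − 9 × 2 = 17982 frames. 906065 ÷ 17982 → 50 full blocks, remainder 6965.
Within the partial block the first minute is 1800 frames and each further minute 1798, so 3 further minute boundaries passed. Total skipped labels = 18 × 50 + 2 × 3 = 906.
Non-drop label index = 906065 + 906 = 906971; at 30 labels/s that is 08:23:52:11, i.e. DF 08:23:52;11.

08:23:52;11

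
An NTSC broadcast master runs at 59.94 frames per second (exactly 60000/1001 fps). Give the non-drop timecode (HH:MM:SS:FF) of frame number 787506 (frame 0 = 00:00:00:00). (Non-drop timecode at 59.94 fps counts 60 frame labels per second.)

787506 ÷ 60 = 13125 full seconds, remainder 6 frames.
13125 s = 3 h 38 min 45 s.
Timecode: 03:38:45:06.

03:38:45:06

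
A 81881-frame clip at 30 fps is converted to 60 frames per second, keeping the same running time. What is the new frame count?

Target frames = source frames × (target rate / source rate) = 81881 × (60)/(30) = 81881 × 2 = 163762.

163762 frames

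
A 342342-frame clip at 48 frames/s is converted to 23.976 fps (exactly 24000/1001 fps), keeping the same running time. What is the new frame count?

171000 frames

Target frames = source frames × (target rate / source rate) = 342342 × (24000/1001)/(48) = 342342 × 500/1001 = 171000.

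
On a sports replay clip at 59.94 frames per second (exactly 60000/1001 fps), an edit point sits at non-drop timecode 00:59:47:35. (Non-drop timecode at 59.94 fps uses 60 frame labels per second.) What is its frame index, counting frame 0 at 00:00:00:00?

215255

Total seconds to the label: (0 × 3600 + 59 × 60 + 47) = 3587.
Frame index = 3587 × 60 + 35 = 215255.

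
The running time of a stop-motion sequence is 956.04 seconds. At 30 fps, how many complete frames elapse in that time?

28681 frames

Frames = 956.04 × 30 = 143406/5 ≈ 28681.2000.
Complete frames: 28681.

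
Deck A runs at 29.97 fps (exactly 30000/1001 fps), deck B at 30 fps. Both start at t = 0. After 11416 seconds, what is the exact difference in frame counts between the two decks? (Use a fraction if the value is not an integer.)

342480/1001 frames

A emits 30000/1001 × 11416 = 342480000/1001 frames; B emits 30 × 11416 = 342480.
Difference = 342480/1001 frames (≈ 342.1379); B is ahead of A.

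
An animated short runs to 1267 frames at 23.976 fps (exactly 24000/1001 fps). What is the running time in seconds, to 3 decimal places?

Running time = 1267 × 1001/24000 = 1268267/24000 s ≈ 52.844 s.

52.844 seconds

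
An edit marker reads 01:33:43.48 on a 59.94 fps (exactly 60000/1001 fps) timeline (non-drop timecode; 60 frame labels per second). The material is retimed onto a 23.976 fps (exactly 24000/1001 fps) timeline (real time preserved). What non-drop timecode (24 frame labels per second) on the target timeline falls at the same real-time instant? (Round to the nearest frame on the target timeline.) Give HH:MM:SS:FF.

Source frame index: (1×3600 + 33×60 + 43) × 60 + 48 = 337428.
Real time: 337428 / (60000/1001) = 28147119/5000 s.
Target frame: (28147119/5000) × (24000/1001) = 674856/5 ≈ 134971.200 → 134971.
At 24 labels/s: frame 134971 → 01:33:43:19.

01:33:43:19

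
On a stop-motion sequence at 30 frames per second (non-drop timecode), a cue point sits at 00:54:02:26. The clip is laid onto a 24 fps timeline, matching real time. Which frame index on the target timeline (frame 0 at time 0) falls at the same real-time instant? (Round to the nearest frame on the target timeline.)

frame 77829

Source frame index: (0×3600 + 54×60 + 2) × 30 + 26 = 97286.
Real time: 97286 / (30) = 48643/15 s.
Target frame: (48643/15) × (24) = 389144/5 ≈ 77828.800 → 77829.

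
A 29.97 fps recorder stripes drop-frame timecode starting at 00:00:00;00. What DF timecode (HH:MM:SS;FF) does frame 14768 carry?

Each 10-minute DF block holds 10 × 60 × 30 − 9 × 2 = 17982 frames. 14768 ÷ 17982 → 0 full blocks, remainder 14768.
Within the partial block the first minute is 1800 frames and each further minute 1798, so 8 further minute boundaries passed. Total skipped labels = 18 × 0 + 2 × 8 = 16.
Non-drop label index = 14768 + 16 = 14784; at 30 labels/s that is 00:08:12:24, i.e. DF 00:08:12;24.

00:08:12;24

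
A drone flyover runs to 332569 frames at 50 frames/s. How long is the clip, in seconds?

Running time = 332569 / (50) = 6651.38 s.

6651.38 seconds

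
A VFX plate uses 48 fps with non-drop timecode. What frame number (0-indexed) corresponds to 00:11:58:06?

Total seconds to the label: (0 × 3600 + 11 × 60 + 58) = 718.
Frame index = 718 × 48 + 6 = 34470.

frame 34470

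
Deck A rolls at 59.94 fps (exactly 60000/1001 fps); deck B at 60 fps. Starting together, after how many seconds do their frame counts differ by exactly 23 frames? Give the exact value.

The gap grows by |60 − 60000/1001| = 60/1001 frames per second.
Time for a 23-frame gap: 23 ÷ (60/1001) = 23023/60 s.

23023/60 seconds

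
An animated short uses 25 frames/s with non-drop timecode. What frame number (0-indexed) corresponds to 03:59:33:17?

Total seconds to the label: (3 × 3600 + 59 × 60 + 33) = 14373.
Frame index = 14373 × 25 + 17 = 359342.

359342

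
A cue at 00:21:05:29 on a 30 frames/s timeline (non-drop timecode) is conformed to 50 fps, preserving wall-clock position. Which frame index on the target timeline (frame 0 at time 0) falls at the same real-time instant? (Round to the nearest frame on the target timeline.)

frame 63298

Source frame index: (0×3600 + 21×60 + 5) × 30 + 29 = 37979.
Real time: 37979 / (30) = 37979/30 s.
Target frame: (37979/30) × (50) = 189895/3 ≈ 63298.333 → 63298.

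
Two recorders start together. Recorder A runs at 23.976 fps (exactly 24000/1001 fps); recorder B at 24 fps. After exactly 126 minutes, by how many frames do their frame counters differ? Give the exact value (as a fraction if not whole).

126 min = 7560 s.
A emits 24000/1001 × 7560 = 25920000/143 frames; B emits 24 × 7560 = 181440.
Difference = 25920/143 frames (≈ 181.2587); B is ahead of A.

25920/143 frames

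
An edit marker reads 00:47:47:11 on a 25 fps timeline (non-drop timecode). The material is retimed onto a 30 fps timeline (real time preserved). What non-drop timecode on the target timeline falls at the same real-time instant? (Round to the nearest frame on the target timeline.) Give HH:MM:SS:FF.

Source frame index: (0×3600 + 47×60 + 47) × 25 + 11 = 71686.
Real time: 71686 / (25) = 71686/25 s.
Target frame: (71686/25) × (30) = 430116/5 ≈ 86023.200 → 86023.
At 30 labels/s: frame 86023 → 00:47:47:13.

00:47:47:13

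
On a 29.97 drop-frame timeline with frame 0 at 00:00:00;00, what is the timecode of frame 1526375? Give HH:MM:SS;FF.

14:08:50;03

Each 10-minute DF block holds 10 × 60 × 30 − 9 × 2 = 17982 frames. 1526375 ÷ 17982 → 84 full blocks, remainder 15887.
Within the partial block the first minute is 1800 frames and each further minute 1798, so 8 further minute boundaries passed. Total skipped labels = 18 × 84 + 2 × 8 = 1528.
Non-drop label index = 1526375 + 1528 = 1527903; at 30 labels/s that is 14:08:50:03, i.e. DF 14:08:50;03.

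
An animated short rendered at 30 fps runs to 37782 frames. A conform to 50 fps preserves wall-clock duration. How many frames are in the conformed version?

62970 frames

Target frames = source frames × (target rate / source rate) = 37782 × (50)/(30) = 37782 × 5/3 = 62970.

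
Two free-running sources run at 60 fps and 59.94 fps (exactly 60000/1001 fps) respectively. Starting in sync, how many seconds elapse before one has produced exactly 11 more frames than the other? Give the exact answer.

The gap grows by |60000/1001 − 60| = 60/1001 frames per second.
Time for a 11-frame gap: 11 ÷ (60/1001) = 11011/60 s.

11011/60 seconds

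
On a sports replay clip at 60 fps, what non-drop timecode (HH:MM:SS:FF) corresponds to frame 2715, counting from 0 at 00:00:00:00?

2715 ÷ 60 = 45 full seconds, remainder 15 frames.
45 s = 0 h 0 min 45 s.
Timecode: 00:00:45:15.

00:00:45:15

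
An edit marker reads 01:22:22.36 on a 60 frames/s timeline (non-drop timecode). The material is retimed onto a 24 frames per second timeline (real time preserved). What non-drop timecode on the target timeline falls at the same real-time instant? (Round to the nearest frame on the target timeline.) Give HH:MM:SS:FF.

01:22:22:14

Source frame index: (1×3600 + 22×60 + 22) × 60 + 36 = 296556.
Real time: 296556 / (60) = 24713/5 s.
Target frame: (24713/5) × (24) = 593112/5 ≈ 118622.400 → 118622.
At 24 labels/s: frame 118622 → 01:22:22:14.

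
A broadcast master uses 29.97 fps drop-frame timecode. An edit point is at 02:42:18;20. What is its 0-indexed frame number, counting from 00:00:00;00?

As if non-drop at 30 labels/s: (2 × 3600 + 42 × 60 + 18) × 30 + 20 = 292160.
Minute boundaries passed: 162; those not divisible by 10: 162 − 16 = 146; dropped labels = 2 × 146 = 292.
Actual frame index = 292160 − 292 = 291868.

291868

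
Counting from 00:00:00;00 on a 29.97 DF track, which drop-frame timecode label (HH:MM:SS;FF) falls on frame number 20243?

00:11:15;13

Each 10-minute DF block holds 10 × 60 × 30 − 9 × 2 = 17982 frames. 20243 ÷ 17982 → 1 full block, remainder 2261.
Within the partial block the first minute is 1800 frames and each further minute 1798, so 1 further minute boundary passed. Total skipped labels = 18 × 1 + 2 × 1 = 20.
Non-drop label index = 20243 + 20 = 20263; at 30 labels/s that is 00:11:15:13, i.e. DF 00:11:15;13.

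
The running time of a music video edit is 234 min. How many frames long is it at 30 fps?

421200 frames

234 min = 14040 s.
Frames = 14040 × 30 = 421200.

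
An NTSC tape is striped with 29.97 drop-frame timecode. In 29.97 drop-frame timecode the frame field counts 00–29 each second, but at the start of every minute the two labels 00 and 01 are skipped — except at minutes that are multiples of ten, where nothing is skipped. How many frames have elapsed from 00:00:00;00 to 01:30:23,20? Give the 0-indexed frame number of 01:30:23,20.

Complete 10-minute blocks: 9, each 17982 frames → 161838.
Remaining 0 whole minutes in the current block: 0 frames.
Within the current minute: 23 × 30 + 20 = 710. Total = 161838 + 0 + 710 = 162548.

162548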